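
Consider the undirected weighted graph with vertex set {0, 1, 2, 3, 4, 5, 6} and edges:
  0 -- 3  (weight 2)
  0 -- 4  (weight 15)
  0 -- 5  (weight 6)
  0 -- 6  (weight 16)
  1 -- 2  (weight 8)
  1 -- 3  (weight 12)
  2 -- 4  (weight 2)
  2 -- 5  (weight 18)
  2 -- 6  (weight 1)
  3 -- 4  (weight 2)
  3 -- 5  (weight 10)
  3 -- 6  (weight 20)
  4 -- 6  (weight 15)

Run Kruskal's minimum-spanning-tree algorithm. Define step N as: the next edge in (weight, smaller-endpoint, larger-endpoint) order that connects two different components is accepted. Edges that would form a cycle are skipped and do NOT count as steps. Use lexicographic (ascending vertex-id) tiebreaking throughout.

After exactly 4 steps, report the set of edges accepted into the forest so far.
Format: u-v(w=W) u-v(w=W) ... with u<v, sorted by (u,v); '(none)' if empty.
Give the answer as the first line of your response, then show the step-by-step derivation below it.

0-3(w=2) 2-4(w=2) 2-6(w=1) 3-4(w=2)

step 1: add edge 2-6 (w=1); MST = {2-6(w=1)}
step 2: add edge 0-3 (w=2); MST = {0-3(w=2) 2-6(w=1)}
step 3: add edge 2-4 (w=2); MST = {0-3(w=2) 2-4(w=2) 2-6(w=1)}
step 4: add edge 3-4 (w=2); MST = {0-3(w=2) 2-4(w=2) 2-6(w=1) 3-4(w=2)}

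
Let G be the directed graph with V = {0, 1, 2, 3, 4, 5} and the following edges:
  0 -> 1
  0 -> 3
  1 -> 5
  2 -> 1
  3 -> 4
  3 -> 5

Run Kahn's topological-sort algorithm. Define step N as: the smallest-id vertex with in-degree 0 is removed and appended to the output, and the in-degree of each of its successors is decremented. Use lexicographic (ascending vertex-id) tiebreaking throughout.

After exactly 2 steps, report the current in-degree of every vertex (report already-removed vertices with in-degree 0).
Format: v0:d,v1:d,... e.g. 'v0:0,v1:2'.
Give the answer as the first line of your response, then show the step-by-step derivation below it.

v0:0,v1:0,v2:0,v3:0,v4:1,v5:2

step 1: output 0; order=[0]; indeg=(0,1,0,0,1,2)
step 2: output 2; order=[0,2]; indeg=(0,0,0,0,1,2)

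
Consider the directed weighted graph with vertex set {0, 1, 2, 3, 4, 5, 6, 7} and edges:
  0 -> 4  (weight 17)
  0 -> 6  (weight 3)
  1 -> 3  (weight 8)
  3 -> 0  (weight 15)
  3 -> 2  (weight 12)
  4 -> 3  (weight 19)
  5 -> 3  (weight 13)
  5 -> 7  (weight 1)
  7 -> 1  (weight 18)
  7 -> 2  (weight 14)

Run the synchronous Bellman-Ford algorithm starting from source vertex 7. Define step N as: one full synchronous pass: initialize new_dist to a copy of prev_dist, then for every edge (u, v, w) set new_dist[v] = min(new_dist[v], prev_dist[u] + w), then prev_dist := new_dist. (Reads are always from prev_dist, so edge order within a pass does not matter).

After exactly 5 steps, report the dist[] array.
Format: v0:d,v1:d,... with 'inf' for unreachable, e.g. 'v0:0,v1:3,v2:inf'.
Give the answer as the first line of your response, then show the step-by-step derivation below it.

v0:41,v1:18,v2:14,v3:26,v4:58,v5:inf,v6:44,v7:0

step 1: dist = v0:inf,v1:18,v2:14,v3:inf,v4:inf,v5:inf,v6:inf,v7:0
step 2: dist = v0:inf,v1:18,v2:14,v3:26,v4:inf,v5:inf,v6:inf,v7:0
step 3: dist = v0:41,v1:18,v2:14,v3:26,v4:inf,v5:inf,v6:inf,v7:0
step 4: dist = v0:41,v1:18,v2:14,v3:26,v4:58,v5:inf,v6:44,v7:0
step 5: dist = v0:41,v1:18,v2:14,v3:26,v4:58,v5:inf,v6:44,v7:0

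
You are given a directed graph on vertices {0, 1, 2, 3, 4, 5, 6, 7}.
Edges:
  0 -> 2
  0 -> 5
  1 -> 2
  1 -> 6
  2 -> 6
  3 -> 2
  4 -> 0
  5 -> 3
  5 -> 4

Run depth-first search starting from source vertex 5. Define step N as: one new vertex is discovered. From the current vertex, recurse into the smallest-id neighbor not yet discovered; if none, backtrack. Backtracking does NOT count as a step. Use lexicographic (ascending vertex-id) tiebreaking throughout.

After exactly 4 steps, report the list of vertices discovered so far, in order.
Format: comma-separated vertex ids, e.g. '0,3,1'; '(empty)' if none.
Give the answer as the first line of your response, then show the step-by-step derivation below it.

5,3,2,6

step 1: discover 5; path=5; order=5
step 2: discover 3; path=5>3; order=5,3
step 3: discover 2; path=5>3>2; order=5,3,2
step 4: discover 6; path=5>3>2>6; order=5,3,2,6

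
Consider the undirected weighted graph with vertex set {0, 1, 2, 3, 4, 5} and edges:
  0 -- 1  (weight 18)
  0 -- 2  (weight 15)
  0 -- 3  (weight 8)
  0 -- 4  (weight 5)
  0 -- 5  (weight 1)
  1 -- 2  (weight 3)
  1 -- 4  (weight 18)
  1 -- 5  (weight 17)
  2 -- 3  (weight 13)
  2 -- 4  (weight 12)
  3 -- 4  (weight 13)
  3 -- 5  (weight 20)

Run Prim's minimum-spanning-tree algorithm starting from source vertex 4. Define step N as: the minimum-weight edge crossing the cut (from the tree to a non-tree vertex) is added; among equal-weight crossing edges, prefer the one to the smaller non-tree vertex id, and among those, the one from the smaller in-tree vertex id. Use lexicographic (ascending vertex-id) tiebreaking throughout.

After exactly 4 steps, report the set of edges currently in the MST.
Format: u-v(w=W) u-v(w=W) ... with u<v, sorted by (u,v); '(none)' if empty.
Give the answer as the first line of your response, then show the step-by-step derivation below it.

0-3(w=8) 0-4(w=5) 0-5(w=1) 2-4(w=12)

step 1: add edge 0-4 (w=5); MST = {0-4(w=5)}
step 2: add edge 0-5 (w=1); MST = {0-4(w=5) 0-5(w=1)}
step 3: add edge 0-3 (w=8); MST = {0-3(w=8) 0-4(w=5) 0-5(w=1)}
step 4: add edge 2-4 (w=12); MST = {0-3(w=8) 0-4(w=5) 0-5(w=1) 2-4(w=12)}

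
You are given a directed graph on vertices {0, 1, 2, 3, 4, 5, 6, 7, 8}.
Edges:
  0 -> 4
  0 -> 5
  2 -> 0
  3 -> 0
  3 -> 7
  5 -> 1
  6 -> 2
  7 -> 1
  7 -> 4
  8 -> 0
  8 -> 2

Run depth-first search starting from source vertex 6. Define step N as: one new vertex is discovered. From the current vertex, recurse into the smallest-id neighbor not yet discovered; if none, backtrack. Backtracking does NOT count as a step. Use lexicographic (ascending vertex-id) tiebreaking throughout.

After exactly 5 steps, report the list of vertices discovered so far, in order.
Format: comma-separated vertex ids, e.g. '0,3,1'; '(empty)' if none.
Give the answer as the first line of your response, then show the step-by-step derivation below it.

6,2,0,4,5

step 1: discover 6; path=6; order=6
step 2: discover 2; path=6>2; order=6,2
step 3: discover 0; path=6>2>0; order=6,2,0
step 4: discover 4; path=6>2>0>4; order=6,2,0,4
step 5: discover 5; path=6>2>0>5; order=6,2,0,4,5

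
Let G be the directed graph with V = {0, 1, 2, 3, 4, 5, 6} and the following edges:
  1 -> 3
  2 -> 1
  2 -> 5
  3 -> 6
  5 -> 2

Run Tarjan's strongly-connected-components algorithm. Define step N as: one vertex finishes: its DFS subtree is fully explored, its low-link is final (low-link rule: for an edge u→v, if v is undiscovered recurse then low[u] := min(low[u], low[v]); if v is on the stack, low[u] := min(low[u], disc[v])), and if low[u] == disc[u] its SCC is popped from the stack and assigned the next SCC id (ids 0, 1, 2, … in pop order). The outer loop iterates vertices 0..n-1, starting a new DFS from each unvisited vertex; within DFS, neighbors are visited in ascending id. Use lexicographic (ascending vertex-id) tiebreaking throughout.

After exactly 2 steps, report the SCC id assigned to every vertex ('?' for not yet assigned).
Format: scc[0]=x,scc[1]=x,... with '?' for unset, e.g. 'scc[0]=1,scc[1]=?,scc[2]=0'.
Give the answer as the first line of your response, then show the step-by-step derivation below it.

scc[0]=0,scc[1]=?,scc[2]=?,scc[3]=?,scc[4]=?,scc[5]=?,scc[6]=1

step 1: low=(low[0]=0,low[1]=?,low[2]=?,low[3]=?,low[4]=?,low[5]=?,low[6]=?); scc=(scc[0]=0,scc[1]=?,scc[2]=?,scc[3]=?,scc[4]=?,scc[5]=?,scc[6]=?)
step 2: low=(low[0]=0,low[1]=1,low[2]=?,low[3]=2,low[4]=?,low[5]=?,low[6]=3); scc=(scc[0]=0,scc[1]=?,scc[2]=?,scc[3]=?,scc[4]=?,scc[5]=?,scc[6]=1)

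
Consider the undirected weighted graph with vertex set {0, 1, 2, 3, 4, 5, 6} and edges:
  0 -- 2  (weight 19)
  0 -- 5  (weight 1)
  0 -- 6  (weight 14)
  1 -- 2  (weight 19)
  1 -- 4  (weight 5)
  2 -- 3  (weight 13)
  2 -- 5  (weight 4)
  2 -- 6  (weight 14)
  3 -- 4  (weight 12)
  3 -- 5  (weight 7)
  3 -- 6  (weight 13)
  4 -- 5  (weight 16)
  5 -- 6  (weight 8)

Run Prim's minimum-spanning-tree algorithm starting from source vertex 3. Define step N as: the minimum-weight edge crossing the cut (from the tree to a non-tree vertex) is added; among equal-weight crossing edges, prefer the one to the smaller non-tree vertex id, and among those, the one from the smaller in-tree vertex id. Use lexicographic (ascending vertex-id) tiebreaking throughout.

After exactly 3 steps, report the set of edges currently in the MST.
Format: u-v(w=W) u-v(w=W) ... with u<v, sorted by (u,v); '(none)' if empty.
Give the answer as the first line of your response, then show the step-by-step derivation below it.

0-5(w=1) 2-5(w=4) 3-5(w=7)

step 1: add edge 3-5 (w=7); MST = {3-5(w=7)}
step 2: add edge 0-5 (w=1); MST = {0-5(w=1) 3-5(w=7)}
step 3: add edge 2-5 (w=4); MST = {0-5(w=1) 2-5(w=4) 3-5(w=7)}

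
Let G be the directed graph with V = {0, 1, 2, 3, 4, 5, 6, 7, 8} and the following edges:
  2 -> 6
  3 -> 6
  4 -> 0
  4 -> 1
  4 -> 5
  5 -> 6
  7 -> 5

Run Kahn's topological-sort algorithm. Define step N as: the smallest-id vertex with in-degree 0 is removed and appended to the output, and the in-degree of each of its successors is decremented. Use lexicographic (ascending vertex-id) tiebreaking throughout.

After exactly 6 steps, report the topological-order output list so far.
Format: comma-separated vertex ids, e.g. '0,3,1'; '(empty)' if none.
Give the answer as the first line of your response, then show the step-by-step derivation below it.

2,3,4,0,1,7

step 1: output 2; order=[2]; indeg=(1,1,0,0,0,2,2,0,0)
step 2: output 3; order=[2,3]; indeg=(1,1,0,0,0,2,1,0,0)
step 3: output 4; order=[2,3,4]; indeg=(0,0,0,0,0,1,1,0,0)
step 4: output 0; order=[2,3,4,0]; indeg=(0,0,0,0,0,1,1,0,0)
step 5: output 1; order=[2,3,4,0,1]; indeg=(0,0,0,0,0,1,1,0,0)
step 6: output 7; order=[2,3,4,0,1,7]; indeg=(0,0,0,0,0,0,1,0,0)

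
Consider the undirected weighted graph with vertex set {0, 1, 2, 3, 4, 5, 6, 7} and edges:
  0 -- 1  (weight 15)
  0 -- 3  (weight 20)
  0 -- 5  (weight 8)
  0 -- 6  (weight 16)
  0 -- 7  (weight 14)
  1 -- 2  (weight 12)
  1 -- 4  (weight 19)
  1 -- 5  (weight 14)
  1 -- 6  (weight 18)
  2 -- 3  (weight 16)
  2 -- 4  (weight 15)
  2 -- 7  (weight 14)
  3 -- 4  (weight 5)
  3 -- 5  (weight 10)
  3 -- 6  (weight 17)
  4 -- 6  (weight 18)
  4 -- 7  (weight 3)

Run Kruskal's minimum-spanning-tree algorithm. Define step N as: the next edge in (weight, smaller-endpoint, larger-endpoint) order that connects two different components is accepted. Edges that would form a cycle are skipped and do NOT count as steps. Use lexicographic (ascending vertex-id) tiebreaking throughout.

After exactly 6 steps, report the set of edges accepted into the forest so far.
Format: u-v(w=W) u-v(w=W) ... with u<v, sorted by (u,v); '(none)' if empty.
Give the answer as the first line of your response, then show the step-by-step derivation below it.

0-5(w=8) 1-2(w=12) 1-5(w=14) 3-4(w=5) 3-5(w=10) 4-7(w=3)

step 1: add edge 4-7 (w=3); MST = {4-7(w=3)}
step 2: add edge 3-4 (w=5); MST = {3-4(w=5) 4-7(w=3)}
step 3: add edge 0-5 (w=8); MST = {0-5(w=8) 3-4(w=5) 4-7(w=3)}
step 4: add edge 3-5 (w=10); MST = {0-5(w=8) 3-4(w=5) 3-5(w=10) 4-7(w=3)}
step 5: add edge 1-2 (w=12); MST = {0-5(w=8) 1-2(w=12) 3-4(w=5) 3-5(w=10) 4-7(w=3)}
step 6: add edge 1-5 (w=14); MST = {0-5(w=8) 1-2(w=12) 1-5(w=14) 3-4(w=5) 3-5(w=10) 4-7(w=3)}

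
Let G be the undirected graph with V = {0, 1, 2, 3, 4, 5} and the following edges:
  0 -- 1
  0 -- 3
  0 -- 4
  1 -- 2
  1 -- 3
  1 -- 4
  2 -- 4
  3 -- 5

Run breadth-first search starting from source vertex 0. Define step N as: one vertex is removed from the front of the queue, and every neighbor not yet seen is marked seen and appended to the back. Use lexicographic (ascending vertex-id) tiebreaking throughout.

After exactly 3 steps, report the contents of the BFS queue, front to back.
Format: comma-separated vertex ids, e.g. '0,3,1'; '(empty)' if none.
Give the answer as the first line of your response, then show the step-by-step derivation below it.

4,2,5

step 1: dequeue 0; queue=[1,3,4]; order=0
step 2: dequeue 1; queue=[3,4,2]; order=0,1
step 3: dequeue 3; queue=[4,2,5]; order=0,1,3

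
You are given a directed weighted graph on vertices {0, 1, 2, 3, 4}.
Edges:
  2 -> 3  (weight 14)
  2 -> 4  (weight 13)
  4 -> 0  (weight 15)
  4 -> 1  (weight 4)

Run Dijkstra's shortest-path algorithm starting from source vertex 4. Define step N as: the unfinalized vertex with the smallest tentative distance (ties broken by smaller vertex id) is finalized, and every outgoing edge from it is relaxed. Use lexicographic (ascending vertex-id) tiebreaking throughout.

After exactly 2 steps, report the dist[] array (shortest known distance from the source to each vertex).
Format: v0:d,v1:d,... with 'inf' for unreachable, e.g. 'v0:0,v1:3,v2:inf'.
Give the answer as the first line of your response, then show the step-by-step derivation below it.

v0:15,v1:4,v2:inf,v3:inf,v4:0

step 1: dist = v0:15,v1:4,v2:inf,v3:inf,v4:0
step 2: dist = v0:15,v1:4,v2:inf,v3:inf,v4:0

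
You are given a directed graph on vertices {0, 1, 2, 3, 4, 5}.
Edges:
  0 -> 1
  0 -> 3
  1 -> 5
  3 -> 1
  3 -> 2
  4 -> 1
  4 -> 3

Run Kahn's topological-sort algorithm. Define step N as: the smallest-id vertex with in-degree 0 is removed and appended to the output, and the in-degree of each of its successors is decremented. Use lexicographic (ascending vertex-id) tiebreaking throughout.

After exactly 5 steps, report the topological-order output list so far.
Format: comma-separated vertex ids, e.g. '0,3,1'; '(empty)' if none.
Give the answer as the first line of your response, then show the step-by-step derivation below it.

0,4,3,1,2

step 1: output 0; order=[0]; indeg=(0,2,1,1,0,1)
step 2: output 4; order=[0,4]; indeg=(0,1,1,0,0,1)
step 3: output 3; order=[0,4,3]; indeg=(0,0,0,0,0,1)
step 4: output 1; order=[0,4,3,1]; indeg=(0,0,0,0,0,0)
step 5: output 2; order=[0,4,3,1,2]; indeg=(0,0,0,0,0,0)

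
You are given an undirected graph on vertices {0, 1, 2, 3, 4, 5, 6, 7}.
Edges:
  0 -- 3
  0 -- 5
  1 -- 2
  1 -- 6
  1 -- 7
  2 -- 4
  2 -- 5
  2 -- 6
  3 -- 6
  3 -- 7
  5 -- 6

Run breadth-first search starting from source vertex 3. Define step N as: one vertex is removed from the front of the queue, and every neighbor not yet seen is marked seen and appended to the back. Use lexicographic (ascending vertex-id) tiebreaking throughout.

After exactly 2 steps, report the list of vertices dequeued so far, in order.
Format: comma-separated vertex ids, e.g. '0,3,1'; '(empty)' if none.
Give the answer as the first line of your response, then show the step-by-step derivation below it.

3,0

step 1: dequeue 3; queue=[0,6,7]; order=3
step 2: dequeue 0; queue=[6,7,5]; order=3,0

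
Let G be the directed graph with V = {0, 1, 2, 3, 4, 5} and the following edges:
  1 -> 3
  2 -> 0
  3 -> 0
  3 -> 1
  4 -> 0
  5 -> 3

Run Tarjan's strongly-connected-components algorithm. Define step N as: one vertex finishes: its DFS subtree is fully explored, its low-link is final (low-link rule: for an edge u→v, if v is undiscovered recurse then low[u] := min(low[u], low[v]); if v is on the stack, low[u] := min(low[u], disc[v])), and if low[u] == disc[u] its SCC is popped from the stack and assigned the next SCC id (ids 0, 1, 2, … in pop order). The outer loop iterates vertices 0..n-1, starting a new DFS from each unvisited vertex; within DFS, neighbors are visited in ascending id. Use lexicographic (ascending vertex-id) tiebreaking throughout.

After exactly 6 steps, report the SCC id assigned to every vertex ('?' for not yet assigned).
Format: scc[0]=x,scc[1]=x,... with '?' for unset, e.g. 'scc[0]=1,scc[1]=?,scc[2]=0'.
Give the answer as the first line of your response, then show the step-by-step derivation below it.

scc[0]=0,scc[1]=1,scc[2]=2,scc[3]=1,scc[4]=3,scc[5]=4

step 1: low=(low[0]=0,low[1]=?,low[2]=?,low[3]=?,low[4]=?,low[5]=?); scc=(scc[0]=0,scc[1]=?,scc[2]=?,scc[3]=?,scc[4]=?,scc[5]=?)
step 2: low=(low[0]=0,low[1]=1,low[2]=?,low[3]=1,low[4]=?,low[5]=?); scc=(scc[0]=0,scc[1]=?,scc[2]=?,scc[3]=?,scc[4]=?,scc[5]=?)
step 3: low=(low[0]=0,low[1]=1,low[2]=?,low[3]=1,low[4]=?,low[5]=?); scc=(scc[0]=0,scc[1]=1,scc[2]=?,scc[3]=1,scc[4]=?,scc[5]=?)
step 4: low=(low[0]=0,low[1]=1,low[2]=3,low[3]=1,low[4]=?,low[5]=?); scc=(scc[0]=0,scc[1]=1,scc[2]=2,scc[3]=1,scc[4]=?,scc[5]=?)
step 5: low=(low[0]=0,low[1]=1,low[2]=3,low[3]=1,low[4]=4,low[5]=?); scc=(scc[0]=0,scc[1]=1,scc[2]=2,scc[3]=1,scc[4]=3,scc[5]=?)
step 6: low=(low[0]=0,low[1]=1,low[2]=3,low[3]=1,low[4]=4,low[5]=5); scc=(scc[0]=0,scc[1]=1,scc[2]=2,scc[3]=1,scc[4]=3,scc[5]=4)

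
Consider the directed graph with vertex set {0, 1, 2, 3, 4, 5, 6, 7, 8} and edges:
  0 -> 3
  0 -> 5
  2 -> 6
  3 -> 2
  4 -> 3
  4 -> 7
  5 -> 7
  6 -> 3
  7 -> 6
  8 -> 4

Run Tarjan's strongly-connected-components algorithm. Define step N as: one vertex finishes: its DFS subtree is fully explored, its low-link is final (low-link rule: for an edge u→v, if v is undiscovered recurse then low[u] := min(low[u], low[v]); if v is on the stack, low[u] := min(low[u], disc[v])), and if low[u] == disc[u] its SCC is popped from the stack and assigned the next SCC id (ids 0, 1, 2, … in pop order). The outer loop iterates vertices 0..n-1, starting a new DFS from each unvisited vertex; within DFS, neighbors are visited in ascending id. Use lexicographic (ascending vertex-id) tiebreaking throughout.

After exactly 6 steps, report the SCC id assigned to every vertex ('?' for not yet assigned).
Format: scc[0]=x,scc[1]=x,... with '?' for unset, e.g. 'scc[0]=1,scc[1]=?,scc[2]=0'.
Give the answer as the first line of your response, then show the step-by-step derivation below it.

scc[0]=3,scc[1]=?,scc[2]=0,scc[3]=0,scc[4]=?,scc[5]=2,scc[6]=0,scc[7]=1,scc[8]=?

step 1: low=(low[0]=0,low[1]=?,low[2]=2,low[3]=1,low[4]=?,low[5]=?,low[6]=1,low[7]=?,low[8]=?); scc=(scc[0]=?,scc[1]=?,scc[2]=?,scc[3]=?,scc[4]=?,scc[5]=?,scc[6]=?,scc[7]=?,scc[8]=?)
step 2: low=(low[0]=0,low[1]=?,low[2]=1,low[3]=1,low[4]=?,low[5]=?,low[6]=1,low[7]=?,low[8]=?); scc=(scc[0]=?,scc[1]=?,scc[2]=?,scc[3]=?,scc[4]=?,scc[5]=?,scc[6]=?,scc[7]=?,scc[8]=?)
step 3: low=(low[0]=0,low[1]=?,low[2]=1,low[3]=1,low[4]=?,low[5]=?,low[6]=1,low[7]=?,low[8]=?); scc=(scc[0]=?,scc[1]=?,scc[2]=0,scc[3]=0,scc[4]=?,scc[5]=?,scc[6]=0,scc[7]=?,scc[8]=?)
step 4: low=(low[0]=0,low[1]=?,low[2]=1,low[3]=1,low[4]=?,low[5]=4,low[6]=1,low[7]=5,low[8]=?); scc=(scc[0]=?,scc[1]=?,scc[2]=0,scc[3]=0,scc[4]=?,scc[5]=?,scc[6]=0,scc[7]=1,scc[8]=?)
step 5: low=(low[0]=0,low[1]=?,low[2]=1,low[3]=1,low[4]=?,low[5]=4,low[6]=1,low[7]=5,low[8]=?); scc=(scc[0]=?,scc[1]=?,scc[2]=0,scc[3]=0,scc[4]=?,scc[5]=2,scc[6]=0,scc[7]=1,scc[8]=?)
step 6: low=(low[0]=0,low[1]=?,low[2]=1,low[3]=1,low[4]=?,low[5]=4,low[6]=1,low[7]=5,low[8]=?); scc=(scc[0]=3,scc[1]=?,scc[2]=0,scc[3]=0,scc[4]=?,scc[5]=2,scc[6]=0,scc[7]=1,scc[8]=?)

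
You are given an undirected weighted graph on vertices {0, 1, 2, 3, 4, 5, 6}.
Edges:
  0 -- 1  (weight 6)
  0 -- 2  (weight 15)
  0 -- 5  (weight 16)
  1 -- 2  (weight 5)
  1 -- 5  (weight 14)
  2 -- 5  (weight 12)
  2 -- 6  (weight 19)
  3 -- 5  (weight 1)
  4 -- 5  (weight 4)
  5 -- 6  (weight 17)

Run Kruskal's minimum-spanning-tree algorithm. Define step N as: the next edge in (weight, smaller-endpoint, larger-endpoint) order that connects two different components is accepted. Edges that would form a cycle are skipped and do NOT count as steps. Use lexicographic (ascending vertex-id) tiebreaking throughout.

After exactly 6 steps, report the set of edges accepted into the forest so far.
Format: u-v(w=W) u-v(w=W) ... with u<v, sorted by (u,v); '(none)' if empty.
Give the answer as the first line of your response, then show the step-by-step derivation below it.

0-1(w=6) 1-2(w=5) 2-5(w=12) 3-5(w=1) 4-5(w=4) 5-6(w=17)

step 1: add edge 3-5 (w=1); MST = {3-5(w=1)}
step 2: add edge 4-5 (w=4); MST = {3-5(w=1) 4-5(w=4)}
step 3: add edge 1-2 (w=5); MST = {1-2(w=5) 3-5(w=1) 4-5(w=4)}
step 4: add edge 0-1 (w=6); MST = {0-1(w=6) 1-2(w=5) 3-5(w=1) 4-5(w=4)}
step 5: add edge 2-5 (w=12); MST = {0-1(w=6) 1-2(w=5) 2-5(w=12) 3-5(w=1) 4-5(w=4)}
step 6: add edge 5-6 (w=17); MST = {0-1(w=6) 1-2(w=5) 2-5(w=12) 3-5(w=1) 4-5(w=4) 5-6(w=17)}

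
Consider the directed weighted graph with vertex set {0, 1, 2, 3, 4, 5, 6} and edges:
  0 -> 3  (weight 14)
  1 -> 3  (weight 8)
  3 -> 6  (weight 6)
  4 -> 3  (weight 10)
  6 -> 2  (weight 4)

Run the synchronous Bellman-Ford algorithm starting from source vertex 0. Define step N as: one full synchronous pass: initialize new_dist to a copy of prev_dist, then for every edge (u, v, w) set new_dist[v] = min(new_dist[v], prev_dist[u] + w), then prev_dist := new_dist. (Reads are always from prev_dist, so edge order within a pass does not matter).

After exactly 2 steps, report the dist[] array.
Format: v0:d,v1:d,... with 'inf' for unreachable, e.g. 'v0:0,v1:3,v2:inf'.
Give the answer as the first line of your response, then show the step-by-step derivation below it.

v0:0,v1:inf,v2:inf,v3:14,v4:inf,v5:inf,v6:20

step 1: dist = v0:0,v1:inf,v2:inf,v3:14,v4:inf,v5:inf,v6:inf
step 2: dist = v0:0,v1:inf,v2:inf,v3:14,v4:inf,v5:inf,v6:20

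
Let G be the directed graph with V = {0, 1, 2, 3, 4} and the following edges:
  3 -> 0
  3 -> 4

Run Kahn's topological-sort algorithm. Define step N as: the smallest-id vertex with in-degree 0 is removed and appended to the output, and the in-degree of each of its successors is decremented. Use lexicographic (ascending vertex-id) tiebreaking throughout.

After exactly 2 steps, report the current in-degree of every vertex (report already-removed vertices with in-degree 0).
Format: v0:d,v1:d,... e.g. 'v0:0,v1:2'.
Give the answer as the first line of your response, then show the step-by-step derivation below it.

v0:1,v1:0,v2:0,v3:0,v4:1

step 1: output 1; order=[1]; indeg=(1,0,0,0,1)
step 2: output 2; order=[1,2]; indeg=(1,0,0,0,1)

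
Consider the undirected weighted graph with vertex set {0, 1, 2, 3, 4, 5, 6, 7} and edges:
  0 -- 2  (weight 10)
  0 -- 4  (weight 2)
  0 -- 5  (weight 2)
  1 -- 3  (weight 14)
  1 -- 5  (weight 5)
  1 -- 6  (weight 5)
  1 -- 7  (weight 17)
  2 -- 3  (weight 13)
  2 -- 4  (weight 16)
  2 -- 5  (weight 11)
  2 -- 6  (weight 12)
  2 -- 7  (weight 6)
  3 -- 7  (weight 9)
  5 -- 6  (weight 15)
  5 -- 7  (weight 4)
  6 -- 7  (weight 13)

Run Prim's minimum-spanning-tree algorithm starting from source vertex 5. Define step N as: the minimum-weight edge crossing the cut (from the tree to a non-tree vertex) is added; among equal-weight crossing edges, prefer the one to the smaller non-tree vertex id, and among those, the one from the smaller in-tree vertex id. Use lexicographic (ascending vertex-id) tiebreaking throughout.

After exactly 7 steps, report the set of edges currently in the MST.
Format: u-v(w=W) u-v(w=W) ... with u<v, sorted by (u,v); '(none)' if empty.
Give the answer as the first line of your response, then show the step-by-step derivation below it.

0-4(w=2) 0-5(w=2) 1-5(w=5) 1-6(w=5) 2-7(w=6) 3-7(w=9) 5-7(w=4)

step 1: add edge 0-5 (w=2); MST = {0-5(w=2)}
step 2: add edge 0-4 (w=2); MST = {0-4(w=2) 0-5(w=2)}
step 3: add edge 5-7 (w=4); MST = {0-4(w=2) 0-5(w=2) 5-7(w=4)}
step 4: add edge 1-5 (w=5); MST = {0-4(w=2) 0-5(w=2) 1-5(w=5) 5-7(w=4)}
step 5: add edge 1-6 (w=5); MST = {0-4(w=2) 0-5(w=2) 1-5(w=5) 1-6(w=5) 5-7(w=4)}
step 6: add edge 2-7 (w=6); MST = {0-4(w=2) 0-5(w=2) 1-5(w=5) 1-6(w=5) 2-7(w=6) 5-7(w=4)}
step 7: add edge 3-7 (w=9); MST = {0-4(w=2) 0-5(w=2) 1-5(w=5) 1-6(w=5) 2-7(w=6) 3-7(w=9) 5-7(w=4)}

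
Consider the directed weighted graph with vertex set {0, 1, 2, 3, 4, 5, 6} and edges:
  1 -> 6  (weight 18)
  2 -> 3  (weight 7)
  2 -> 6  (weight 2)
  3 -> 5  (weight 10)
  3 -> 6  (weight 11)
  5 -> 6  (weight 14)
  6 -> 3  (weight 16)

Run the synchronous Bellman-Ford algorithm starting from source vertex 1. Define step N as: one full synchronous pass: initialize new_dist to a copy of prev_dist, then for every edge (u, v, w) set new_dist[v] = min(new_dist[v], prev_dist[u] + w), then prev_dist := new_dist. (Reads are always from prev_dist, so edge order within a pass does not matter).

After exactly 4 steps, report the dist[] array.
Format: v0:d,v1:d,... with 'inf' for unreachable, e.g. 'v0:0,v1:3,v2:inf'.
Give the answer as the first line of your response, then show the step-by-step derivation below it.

v0:inf,v1:0,v2:inf,v3:34,v4:inf,v5:44,v6:18

step 1: dist = v0:inf,v1:0,v2:inf,v3:inf,v4:inf,v5:inf,v6:18
step 2: dist = v0:inf,v1:0,v2:inf,v3:34,v4:inf,v5:inf,v6:18
step 3: dist = v0:inf,v1:0,v2:inf,v3:34,v4:inf,v5:44,v6:18
step 4: dist = v0:inf,v1:0,v2:inf,v3:34,v4:inf,v5:44,v6:18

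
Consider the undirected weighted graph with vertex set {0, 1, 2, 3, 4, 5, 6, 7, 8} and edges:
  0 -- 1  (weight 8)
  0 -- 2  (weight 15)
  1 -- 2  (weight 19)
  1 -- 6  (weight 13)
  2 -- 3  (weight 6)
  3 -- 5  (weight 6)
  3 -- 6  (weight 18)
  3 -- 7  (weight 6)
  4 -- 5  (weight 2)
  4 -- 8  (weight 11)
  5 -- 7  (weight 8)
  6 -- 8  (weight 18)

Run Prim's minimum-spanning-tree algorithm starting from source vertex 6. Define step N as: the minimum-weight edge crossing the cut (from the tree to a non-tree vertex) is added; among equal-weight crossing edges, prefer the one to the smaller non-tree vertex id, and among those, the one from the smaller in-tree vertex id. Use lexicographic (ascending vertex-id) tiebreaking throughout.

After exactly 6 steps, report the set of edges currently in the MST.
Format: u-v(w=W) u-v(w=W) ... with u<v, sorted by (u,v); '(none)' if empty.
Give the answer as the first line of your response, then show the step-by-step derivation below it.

0-1(w=8) 0-2(w=15) 1-6(w=13) 2-3(w=6) 3-5(w=6) 4-5(w=2)

step 1: add edge 1-6 (w=13); MST = {1-6(w=13)}
step 2: add edge 0-1 (w=8); MST = {0-1(w=8) 1-6(w=13)}
step 3: add edge 0-2 (w=15); MST = {0-1(w=8) 0-2(w=15) 1-6(w=13)}
step 4: add edge 2-3 (w=6); MST = {0-1(w=8) 0-2(w=15) 1-6(w=13) 2-3(w=6)}
step 5: add edge 3-5 (w=6); MST = {0-1(w=8) 0-2(w=15) 1-6(w=13) 2-3(w=6) 3-5(w=6)}
step 6: add edge 4-5 (w=2); MST = {0-1(w=8) 0-2(w=15) 1-6(w=13) 2-3(w=6) 3-5(w=6) 4-5(w=2)}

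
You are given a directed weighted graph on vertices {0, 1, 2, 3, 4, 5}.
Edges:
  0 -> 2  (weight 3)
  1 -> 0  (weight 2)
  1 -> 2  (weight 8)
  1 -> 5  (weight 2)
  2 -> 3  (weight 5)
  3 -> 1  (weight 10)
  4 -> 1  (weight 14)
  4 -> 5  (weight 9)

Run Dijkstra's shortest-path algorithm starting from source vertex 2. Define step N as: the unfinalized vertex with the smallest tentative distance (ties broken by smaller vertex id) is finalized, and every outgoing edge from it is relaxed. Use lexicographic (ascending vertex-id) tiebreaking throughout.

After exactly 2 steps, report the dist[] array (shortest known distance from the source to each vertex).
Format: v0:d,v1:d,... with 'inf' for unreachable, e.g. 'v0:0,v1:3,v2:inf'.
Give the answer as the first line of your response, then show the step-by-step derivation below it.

v0:inf,v1:15,v2:0,v3:5,v4:inf,v5:inf

step 1: dist = v0:inf,v1:inf,v2:0,v3:5,v4:inf,v5:inf
step 2: dist = v0:inf,v1:15,v2:0,v3:5,v4:inf,v5:inf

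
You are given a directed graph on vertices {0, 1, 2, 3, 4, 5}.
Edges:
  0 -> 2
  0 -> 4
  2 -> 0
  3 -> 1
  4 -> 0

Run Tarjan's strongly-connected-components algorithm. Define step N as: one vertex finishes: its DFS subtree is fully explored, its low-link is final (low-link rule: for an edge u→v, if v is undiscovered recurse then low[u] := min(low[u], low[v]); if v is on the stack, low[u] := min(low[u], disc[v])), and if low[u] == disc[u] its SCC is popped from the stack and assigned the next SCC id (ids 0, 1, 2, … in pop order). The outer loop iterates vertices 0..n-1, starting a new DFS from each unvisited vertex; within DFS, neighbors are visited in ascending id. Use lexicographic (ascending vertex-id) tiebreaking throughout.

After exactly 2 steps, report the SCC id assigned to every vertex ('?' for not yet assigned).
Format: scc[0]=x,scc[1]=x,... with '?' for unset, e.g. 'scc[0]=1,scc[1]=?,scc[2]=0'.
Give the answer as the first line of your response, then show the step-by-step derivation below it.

scc[0]=?,scc[1]=?,scc[2]=?,scc[3]=?,scc[4]=?,scc[5]=?

step 1: low=(low[0]=0,low[1]=?,low[2]=0,low[3]=?,low[4]=?,low[5]=?); scc=(scc[0]=?,scc[1]=?,scc[2]=?,scc[3]=?,scc[4]=?,scc[5]=?)
step 2: low=(low[0]=0,low[1]=?,low[2]=0,low[3]=?,low[4]=0,low[5]=?); scc=(scc[0]=?,scc[1]=?,scc[2]=?,scc[3]=?,scc[4]=?,scc[5]=?)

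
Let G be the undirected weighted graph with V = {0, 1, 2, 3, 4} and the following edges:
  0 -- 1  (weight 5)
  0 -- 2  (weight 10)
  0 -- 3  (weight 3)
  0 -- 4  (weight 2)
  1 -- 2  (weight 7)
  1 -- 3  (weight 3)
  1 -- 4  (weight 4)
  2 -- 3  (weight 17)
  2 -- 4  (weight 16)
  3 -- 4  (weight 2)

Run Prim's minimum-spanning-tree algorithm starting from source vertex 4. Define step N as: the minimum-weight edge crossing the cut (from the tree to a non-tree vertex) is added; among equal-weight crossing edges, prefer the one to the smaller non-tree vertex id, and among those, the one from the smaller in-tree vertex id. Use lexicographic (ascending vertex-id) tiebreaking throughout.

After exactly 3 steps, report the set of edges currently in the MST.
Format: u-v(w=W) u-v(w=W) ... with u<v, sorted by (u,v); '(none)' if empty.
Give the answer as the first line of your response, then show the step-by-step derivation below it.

0-4(w=2) 1-3(w=3) 3-4(w=2)

step 1: add edge 0-4 (w=2); MST = {0-4(w=2)}
step 2: add edge 3-4 (w=2); MST = {0-4(w=2) 3-4(w=2)}
step 3: add edge 1-3 (w=3); MST = {0-4(w=2) 1-3(w=3) 3-4(w=2)}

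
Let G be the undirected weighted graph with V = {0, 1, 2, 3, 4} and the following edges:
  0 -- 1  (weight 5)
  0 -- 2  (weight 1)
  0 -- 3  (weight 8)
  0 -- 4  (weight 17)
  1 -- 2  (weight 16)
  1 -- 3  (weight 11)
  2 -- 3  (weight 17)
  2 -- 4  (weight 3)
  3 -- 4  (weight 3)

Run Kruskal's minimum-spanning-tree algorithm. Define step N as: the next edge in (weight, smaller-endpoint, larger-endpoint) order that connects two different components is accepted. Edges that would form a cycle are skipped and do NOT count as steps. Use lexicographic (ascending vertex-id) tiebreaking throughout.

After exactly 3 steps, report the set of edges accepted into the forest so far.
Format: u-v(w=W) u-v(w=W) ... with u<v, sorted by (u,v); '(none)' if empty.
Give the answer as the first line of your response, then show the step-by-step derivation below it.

0-2(w=1) 2-4(w=3) 3-4(w=3)

step 1: add edge 0-2 (w=1); MST = {0-2(w=1)}
step 2: add edge 2-4 (w=3); MST = {0-2(w=1) 2-4(w=3)}
step 3: add edge 3-4 (w=3); MST = {0-2(w=1) 2-4(w=3) 3-4(w=3)}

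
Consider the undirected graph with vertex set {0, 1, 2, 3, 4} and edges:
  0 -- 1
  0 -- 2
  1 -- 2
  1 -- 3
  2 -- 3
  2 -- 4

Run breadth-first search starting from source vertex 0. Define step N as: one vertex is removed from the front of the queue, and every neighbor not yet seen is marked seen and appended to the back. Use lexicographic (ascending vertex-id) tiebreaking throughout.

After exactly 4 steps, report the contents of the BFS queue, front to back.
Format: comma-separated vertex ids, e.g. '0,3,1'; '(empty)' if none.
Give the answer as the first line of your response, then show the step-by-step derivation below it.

4

step 1: dequeue 0; queue=[1,2]; order=0
step 2: dequeue 1; queue=[2,3]; order=0,1
step 3: dequeue 2; queue=[3,4]; order=0,1,2
step 4: dequeue 3; queue=[4]; order=0,1,2,3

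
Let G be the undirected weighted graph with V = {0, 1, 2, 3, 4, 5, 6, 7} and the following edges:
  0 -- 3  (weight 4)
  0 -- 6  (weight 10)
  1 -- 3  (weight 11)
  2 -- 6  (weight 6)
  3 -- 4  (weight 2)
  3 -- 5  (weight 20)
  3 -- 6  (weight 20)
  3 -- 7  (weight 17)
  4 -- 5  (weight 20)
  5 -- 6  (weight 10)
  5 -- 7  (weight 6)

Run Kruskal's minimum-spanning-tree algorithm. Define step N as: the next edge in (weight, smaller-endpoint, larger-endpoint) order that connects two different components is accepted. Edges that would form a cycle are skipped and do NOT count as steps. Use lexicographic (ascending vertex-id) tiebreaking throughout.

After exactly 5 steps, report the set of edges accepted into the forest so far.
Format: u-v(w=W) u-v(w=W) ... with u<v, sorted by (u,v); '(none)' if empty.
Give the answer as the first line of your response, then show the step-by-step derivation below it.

0-3(w=4) 0-6(w=10) 2-6(w=6) 3-4(w=2) 5-7(w=6)

step 1: add edge 3-4 (w=2); MST = {3-4(w=2)}
step 2: add edge 0-3 (w=4); MST = {0-3(w=4) 3-4(w=2)}
step 3: add edge 2-6 (w=6); MST = {0-3(w=4) 2-6(w=6) 3-4(w=2)}
step 4: add edge 5-7 (w=6); MST = {0-3(w=4) 2-6(w=6) 3-4(w=2) 5-7(w=6)}
step 5: add edge 0-6 (w=10); MST = {0-3(w=4) 0-6(w=10) 2-6(w=6) 3-4(w=2) 5-7(w=6)}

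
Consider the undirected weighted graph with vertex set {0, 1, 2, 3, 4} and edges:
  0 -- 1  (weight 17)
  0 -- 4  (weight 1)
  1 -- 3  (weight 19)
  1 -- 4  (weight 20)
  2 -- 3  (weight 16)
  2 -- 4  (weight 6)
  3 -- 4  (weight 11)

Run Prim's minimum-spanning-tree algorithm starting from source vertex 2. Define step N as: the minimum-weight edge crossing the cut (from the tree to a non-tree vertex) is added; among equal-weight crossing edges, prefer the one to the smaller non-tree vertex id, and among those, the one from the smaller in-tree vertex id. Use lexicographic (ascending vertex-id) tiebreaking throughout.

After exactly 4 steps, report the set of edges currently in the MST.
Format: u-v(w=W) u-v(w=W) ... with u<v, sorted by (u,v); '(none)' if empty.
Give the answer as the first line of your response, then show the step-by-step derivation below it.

0-1(w=17) 0-4(w=1) 2-4(w=6) 3-4(w=11)

step 1: add edge 2-4 (w=6); MST = {2-4(w=6)}
step 2: add edge 0-4 (w=1); MST = {0-4(w=1) 2-4(w=6)}
step 3: add edge 3-4 (w=11); MST = {0-4(w=1) 2-4(w=6) 3-4(w=11)}
step 4: add edge 0-1 (w=17); MST = {0-1(w=17) 0-4(w=1) 2-4(w=6) 3-4(w=11)}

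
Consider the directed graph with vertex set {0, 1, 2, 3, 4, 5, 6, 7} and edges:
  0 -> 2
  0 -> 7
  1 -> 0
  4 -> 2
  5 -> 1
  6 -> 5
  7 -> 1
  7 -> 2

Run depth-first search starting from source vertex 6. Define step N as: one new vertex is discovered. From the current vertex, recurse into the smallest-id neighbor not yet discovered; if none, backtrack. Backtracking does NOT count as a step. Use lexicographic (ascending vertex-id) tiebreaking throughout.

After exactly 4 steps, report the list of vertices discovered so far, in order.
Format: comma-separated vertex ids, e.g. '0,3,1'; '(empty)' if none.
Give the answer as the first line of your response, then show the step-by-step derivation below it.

6,5,1,0

step 1: discover 6; path=6; order=6
step 2: discover 5; path=6>5; order=6,5
step 3: discover 1; path=6>5>1; order=6,5,1
step 4: discover 0; path=6>5>1>0; order=6,5,1,0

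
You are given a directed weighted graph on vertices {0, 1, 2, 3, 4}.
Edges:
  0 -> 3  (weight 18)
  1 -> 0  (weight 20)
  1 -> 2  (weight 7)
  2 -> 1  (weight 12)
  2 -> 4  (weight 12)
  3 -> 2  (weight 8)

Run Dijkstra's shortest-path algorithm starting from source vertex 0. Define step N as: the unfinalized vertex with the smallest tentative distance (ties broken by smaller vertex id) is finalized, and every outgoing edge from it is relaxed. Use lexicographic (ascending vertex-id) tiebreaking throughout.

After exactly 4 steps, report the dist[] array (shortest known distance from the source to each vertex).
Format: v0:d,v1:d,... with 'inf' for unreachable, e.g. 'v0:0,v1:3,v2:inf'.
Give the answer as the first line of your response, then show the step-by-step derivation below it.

v0:0,v1:38,v2:26,v3:18,v4:38

step 1: dist = v0:0,v1:inf,v2:inf,v3:18,v4:inf
step 2: dist = v0:0,v1:inf,v2:26,v3:18,v4:inf
step 3: dist = v0:0,v1:38,v2:26,v3:18,v4:38
step 4: dist = v0:0,v1:38,v2:26,v3:18,v4:38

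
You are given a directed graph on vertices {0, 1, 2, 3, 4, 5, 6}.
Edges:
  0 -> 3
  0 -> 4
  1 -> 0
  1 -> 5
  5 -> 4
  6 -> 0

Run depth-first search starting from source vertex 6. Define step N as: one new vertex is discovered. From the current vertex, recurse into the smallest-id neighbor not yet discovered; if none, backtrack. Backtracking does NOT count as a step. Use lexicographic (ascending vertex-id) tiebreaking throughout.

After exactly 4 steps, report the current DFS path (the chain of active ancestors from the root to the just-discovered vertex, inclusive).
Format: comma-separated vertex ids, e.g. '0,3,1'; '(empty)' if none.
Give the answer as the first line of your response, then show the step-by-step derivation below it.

6,0,4

step 1: discover 6; path=6; order=6
step 2: discover 0; path=6>0; order=6,0
step 3: discover 3; path=6>0>3; order=6,0,3
step 4: discover 4; path=6>0>4; order=6,0,3,4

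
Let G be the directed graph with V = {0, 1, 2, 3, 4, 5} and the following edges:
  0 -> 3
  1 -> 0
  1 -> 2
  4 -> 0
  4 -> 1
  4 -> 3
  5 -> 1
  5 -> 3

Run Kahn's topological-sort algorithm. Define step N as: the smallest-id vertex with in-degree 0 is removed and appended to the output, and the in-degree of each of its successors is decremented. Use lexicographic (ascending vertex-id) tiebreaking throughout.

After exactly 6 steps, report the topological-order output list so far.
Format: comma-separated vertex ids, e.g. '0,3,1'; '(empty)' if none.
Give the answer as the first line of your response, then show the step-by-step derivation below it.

4,5,1,0,2,3

step 1: output 4; order=[4]; indeg=(1,1,1,2,0,0)
step 2: output 5; order=[4,5]; indeg=(1,0,1,1,0,0)
step 3: output 1; order=[4,5,1]; indeg=(0,0,0,1,0,0)
step 4: output 0; order=[4,5,1,0]; indeg=(0,0,0,0,0,0)
step 5: output 2; order=[4,5,1,0,2]; indeg=(0,0,0,0,0,0)
step 6: output 3; order=[4,5,1,0,2,3]; indeg=(0,0,0,0,0,0)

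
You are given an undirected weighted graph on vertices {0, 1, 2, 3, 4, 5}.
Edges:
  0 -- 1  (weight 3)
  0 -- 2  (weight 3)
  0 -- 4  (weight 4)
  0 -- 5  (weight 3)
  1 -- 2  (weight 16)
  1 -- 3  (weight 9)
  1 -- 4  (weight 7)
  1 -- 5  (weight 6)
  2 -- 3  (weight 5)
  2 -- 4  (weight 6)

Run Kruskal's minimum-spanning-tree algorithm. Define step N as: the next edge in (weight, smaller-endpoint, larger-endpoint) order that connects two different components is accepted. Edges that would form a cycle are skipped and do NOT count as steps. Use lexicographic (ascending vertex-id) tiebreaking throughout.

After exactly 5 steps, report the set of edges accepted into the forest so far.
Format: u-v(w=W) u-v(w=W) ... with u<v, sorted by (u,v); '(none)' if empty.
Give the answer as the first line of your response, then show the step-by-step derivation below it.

0-1(w=3) 0-2(w=3) 0-4(w=4) 0-5(w=3) 2-3(w=5)

step 1: add edge 0-1 (w=3); MST = {0-1(w=3)}
step 2: add edge 0-2 (w=3); MST = {0-1(w=3) 0-2(w=3)}
step 3: add edge 0-5 (w=3); MST = {0-1(w=3) 0-2(w=3) 0-5(w=3)}
step 4: add edge 0-4 (w=4); MST = {0-1(w=3) 0-2(w=3) 0-4(w=4) 0-5(w=3)}
step 5: add edge 2-3 (w=5); MST = {0-1(w=3) 0-2(w=3) 0-4(w=4) 0-5(w=3) 2-3(w=5)}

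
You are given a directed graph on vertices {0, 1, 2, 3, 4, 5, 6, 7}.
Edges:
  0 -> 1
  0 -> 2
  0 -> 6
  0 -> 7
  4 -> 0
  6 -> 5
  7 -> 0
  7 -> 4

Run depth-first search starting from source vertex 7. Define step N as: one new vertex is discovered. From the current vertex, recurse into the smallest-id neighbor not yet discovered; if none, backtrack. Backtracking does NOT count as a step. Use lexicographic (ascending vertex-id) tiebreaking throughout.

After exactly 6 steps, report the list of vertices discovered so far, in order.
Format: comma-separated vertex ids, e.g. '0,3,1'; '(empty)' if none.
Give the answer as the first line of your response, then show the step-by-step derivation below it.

7,0,1,2,6,5

step 1: discover 7; path=7; order=7
step 2: discover 0; path=7>0; order=7,0
step 3: discover 1; path=7>0>1; order=7,0,1
step 4: discover 2; path=7>0>2; order=7,0,1,2
step 5: discover 6; path=7>0>6; order=7,0,1,2,6
step 6: discover 5; path=7>0>6>5; order=7,0,1,2,6,5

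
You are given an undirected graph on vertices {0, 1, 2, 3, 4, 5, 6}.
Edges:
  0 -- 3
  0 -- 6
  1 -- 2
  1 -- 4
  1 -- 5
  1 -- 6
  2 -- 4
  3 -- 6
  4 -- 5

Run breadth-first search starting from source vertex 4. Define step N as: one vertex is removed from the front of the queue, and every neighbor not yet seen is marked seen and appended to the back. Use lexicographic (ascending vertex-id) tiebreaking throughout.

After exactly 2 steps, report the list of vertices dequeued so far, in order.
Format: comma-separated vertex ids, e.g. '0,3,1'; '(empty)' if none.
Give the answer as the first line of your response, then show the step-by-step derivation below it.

4,1

step 1: dequeue 4; queue=[1,2,5]; order=4
step 2: dequeue 1; queue=[2,5,6]; order=4,1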